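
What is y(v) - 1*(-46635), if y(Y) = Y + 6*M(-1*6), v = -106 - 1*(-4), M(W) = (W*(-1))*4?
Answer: 46677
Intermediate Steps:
M(W) = -4*W (M(W) = -W*4 = -4*W)
v = -102 (v = -106 + 4 = -102)
y(Y) = 144 + Y (y(Y) = Y + 6*(-(-4)*6) = Y + 6*(-4*(-6)) = Y + 6*24 = Y + 144 = 144 + Y)
y(v) - 1*(-46635) = (144 - 102) - 1*(-46635) = 42 + 46635 = 46677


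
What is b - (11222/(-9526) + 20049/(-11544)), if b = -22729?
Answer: -416524235239/18328024 ≈ -22726.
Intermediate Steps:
b - (11222/(-9526) + 20049/(-11544)) = -22729 - (11222/(-9526) + 20049/(-11544)) = -22729 - (11222*(-1/9526) + 20049*(-1/11544)) = -22729 - (-5611/4763 - 6683/3848) = -22729 - 1*(-53422257/18328024) = -22729 + 53422257/18328024 = -416524235239/18328024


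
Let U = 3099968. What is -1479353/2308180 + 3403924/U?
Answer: 204432646101/447205258640 ≈ 0.45713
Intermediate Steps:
-1479353/2308180 + 3403924/U = -1479353/2308180 + 3403924/3099968 = -1479353*1/2308180 + 3403924*(1/3099968) = -1479353/2308180 + 850981/774992 = 204432646101/447205258640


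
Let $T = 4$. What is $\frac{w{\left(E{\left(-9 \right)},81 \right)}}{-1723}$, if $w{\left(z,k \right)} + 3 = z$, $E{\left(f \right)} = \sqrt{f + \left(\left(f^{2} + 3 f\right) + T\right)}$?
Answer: $- \frac{4}{1723} \approx -0.0023215$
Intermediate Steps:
$E{\left(f \right)} = \sqrt{4 + f^{2} + 4 f}$ ($E{\left(f \right)} = \sqrt{f + \left(\left(f^{2} + 3 f\right) + 4\right)} = \sqrt{f + \left(4 + f^{2} + 3 f\right)} = \sqrt{4 + f^{2} + 4 f}$)
$w{\left(z,k \right)} = -3 + z$
$\frac{w{\left(E{\left(-9 \right)},81 \right)}}{-1723} = \frac{-3 + \sqrt{4 + \left(-9\right)^{2} + 4 \left(-9\right)}}{-1723} = \left(-3 + \sqrt{4 + 81 - 36}\right) \left(- \frac{1}{1723}\right) = \left(-3 + \sqrt{49}\right) \left(- \frac{1}{1723}\right) = \left(-3 + 7\right) \left(- \frac{1}{1723}\right) = 4 \left(- \frac{1}{1723}\right) = - \frac{4}{1723}$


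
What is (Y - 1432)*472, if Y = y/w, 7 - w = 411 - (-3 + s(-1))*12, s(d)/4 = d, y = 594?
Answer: -41265190/61 ≈ -6.7648e+5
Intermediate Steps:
s(d) = 4*d
w = -488 (w = 7 - (411 - (-3 + 4*(-1))*12) = 7 - (411 - (-3 - 4)*12) = 7 - (411 - (-7)*12) = 7 - (411 - 1*(-84)) = 7 - (411 + 84) = 7 - 1*495 = 7 - 495 = -488)
Y = -297/244 (Y = 594/(-488) = 594*(-1/488) = -297/244 ≈ -1.2172)
(Y - 1432)*472 = (-297/244 - 1432)*472 = -349705/244*472 = -41265190/61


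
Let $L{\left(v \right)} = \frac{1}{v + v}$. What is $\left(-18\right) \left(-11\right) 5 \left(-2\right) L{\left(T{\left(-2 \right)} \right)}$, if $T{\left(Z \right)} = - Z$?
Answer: $-495$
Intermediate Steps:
$L{\left(v \right)} = \frac{1}{2 v}$
$\left(-18\right) \left(-11\right) 5 \left(-2\right) L{\left(T{\left(-2 \right)} \right)} = \left(-18\right) \left(-11\right) 5 \left(-2\right) \frac{1}{2 \left(\left(-1\right) \left(-2\right)\right)} = 198 \left(- 10 \frac{1}{2 \cdot 2}\right) = 198 \left(- 10 \cdot \frac{1}{2} \cdot \frac{1}{2}\right) = 198 \left(\left(-10\right) \frac{1}{4}\right) = 198 \left(- \frac{5}{2}\right) = -495$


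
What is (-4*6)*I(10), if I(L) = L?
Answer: -240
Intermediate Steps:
(-4*6)*I(10) = -4*6*10 = -24*10 = -240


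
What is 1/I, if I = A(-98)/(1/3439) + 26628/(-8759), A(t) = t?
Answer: -8759/2952002326 ≈ -2.9671e-6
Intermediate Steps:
I = -2952002326/8759 (I = -98/(1/3439) + 26628/(-8759) = -98/1/3439 + 26628*(-1/8759) = -98*3439 - 26628/8759 = -337022 - 26628/8759 = -2952002326/8759 ≈ -3.3703e+5)
1/I = 1/(-2952002326/8759) = -8759/2952002326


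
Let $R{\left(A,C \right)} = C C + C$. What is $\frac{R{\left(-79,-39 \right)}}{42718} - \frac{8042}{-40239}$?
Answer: $\frac{15506629}{66112677} \approx 0.23455$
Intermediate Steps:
$R{\left(A,C \right)} = C + C^{2}$ ($R{\left(A,C \right)} = C^{2} + C = C + C^{2}$)
$\frac{R{\left(-79,-39 \right)}}{42718} - \frac{8042}{-40239} = \frac{\left(-39\right) \left(1 - 39\right)}{42718} - \frac{8042}{-40239} = \left(-39\right) \left(-38\right) \frac{1}{42718} - - \frac{8042}{40239} = 1482 \cdot \frac{1}{42718} + \frac{8042}{40239} = \frac{57}{1643} + \frac{8042}{40239} = \frac{15506629}{66112677}$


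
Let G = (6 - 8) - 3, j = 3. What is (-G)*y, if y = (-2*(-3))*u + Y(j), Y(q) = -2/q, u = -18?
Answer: -1630/3 ≈ -543.33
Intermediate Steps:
G = -5 (G = -2 - 3 = -5)
y = -326/3 (y = -2*(-3)*(-18) - 2/3 = 6*(-18) - 2*1/3 = -108 - 2/3 = -326/3 ≈ -108.67)
(-G)*y = -1*(-5)*(-326/3) = 5*(-326/3) = -1630/3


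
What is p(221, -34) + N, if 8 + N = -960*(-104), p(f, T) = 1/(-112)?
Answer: 11181183/112 ≈ 99832.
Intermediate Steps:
p(f, T) = -1/112
N = 99832 (N = -8 - 960*(-104) = -8 + 99840 = 99832)
p(221, -34) + N = -1/112 + 99832 = 11181183/112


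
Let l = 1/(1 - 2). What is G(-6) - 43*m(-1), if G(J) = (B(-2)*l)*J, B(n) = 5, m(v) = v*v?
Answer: -13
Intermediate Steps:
m(v) = v²
l = -1 (l = 1/(-1) = -1)
G(J) = -5*J (G(J) = (5*(-1))*J = -5*J)
G(-6) - 43*m(-1) = -5*(-6) - 43*(-1)² = 30 - 43*1 = 30 - 43 = -13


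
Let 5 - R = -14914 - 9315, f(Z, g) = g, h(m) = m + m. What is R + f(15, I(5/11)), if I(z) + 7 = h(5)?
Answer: 24237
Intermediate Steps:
h(m) = 2*m
I(z) = 3 (I(z) = -7 + 2*5 = -7 + 10 = 3)
R = 24234 (R = 5 - (-14914 - 9315) = 5 - 1*(-24229) = 5 + 24229 = 24234)
R + f(15, I(5/11)) = 24234 + 3 = 24237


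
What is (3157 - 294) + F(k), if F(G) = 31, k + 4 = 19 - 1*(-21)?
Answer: 2894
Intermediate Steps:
k = 36 (k = -4 + (19 - 1*(-21)) = -4 + (19 + 21) = -4 + 40 = 36)
(3157 - 294) + F(k) = (3157 - 294) + 31 = 2863 + 31 = 2894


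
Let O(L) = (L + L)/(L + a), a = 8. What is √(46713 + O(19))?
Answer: √3783867/9 ≈ 216.14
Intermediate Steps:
O(L) = 2*L/(8 + L) (O(L) = (L + L)/(L + 8) = (2*L)/(8 + L) = 2*L/(8 + L))
√(46713 + O(19)) = √(46713 + 2*19/(8 + 19)) = √(46713 + 2*19/27) = √(46713 + 2*19*(1/27)) = √(46713 + 38/27) = √(1261289/27) = √3783867/9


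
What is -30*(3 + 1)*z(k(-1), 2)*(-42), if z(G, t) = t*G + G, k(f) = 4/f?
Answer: -60480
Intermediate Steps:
z(G, t) = G + G*t (z(G, t) = G*t + G = G + G*t)
-30*(3 + 1)*z(k(-1), 2)*(-42) = -30*(3 + 1)*(4/(-1))*(1 + 2)*(-42) = -120*(4*(-1))*3*(-42) = -120*(-4*3)*(-42) = -120*(-12)*(-42) = -30*(-48)*(-42) = 1440*(-42) = -60480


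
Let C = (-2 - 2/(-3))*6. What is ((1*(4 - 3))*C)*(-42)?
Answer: 336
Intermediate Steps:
C = -8 (C = (-2 - 2*(-⅓))*6 = (-2 + ⅔)*6 = -4/3*6 = -8)
((1*(4 - 3))*C)*(-42) = ((1*(4 - 3))*(-8))*(-42) = ((1*1)*(-8))*(-42) = (1*(-8))*(-42) = -8*(-42) = 336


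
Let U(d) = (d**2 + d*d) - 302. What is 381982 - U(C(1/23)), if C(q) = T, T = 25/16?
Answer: 48931727/128 ≈ 3.8228e+5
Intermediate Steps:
T = 25/16 (T = 25*(1/16) = 25/16 ≈ 1.5625)
C(q) = 25/16
U(d) = -302 + 2*d**2 (U(d) = (d**2 + d**2) - 302 = 2*d**2 - 302 = -302 + 2*d**2)
381982 - U(C(1/23)) = 381982 - (-302 + 2*(25/16)**2) = 381982 - (-302 + 2*(625/256)) = 381982 - (-302 + 625/128) = 381982 - 1*(-38031/128) = 381982 + 38031/128 = 48931727/128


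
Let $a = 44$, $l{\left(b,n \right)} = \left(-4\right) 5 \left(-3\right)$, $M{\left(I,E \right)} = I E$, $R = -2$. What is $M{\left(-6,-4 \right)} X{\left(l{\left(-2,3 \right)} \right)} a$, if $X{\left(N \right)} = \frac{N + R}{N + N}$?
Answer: $\frac{2552}{5} \approx 510.4$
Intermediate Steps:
$M{\left(I,E \right)} = E I$
$l{\left(b,n \right)} = 60$ ($l{\left(b,n \right)} = \left(-20\right) \left(-3\right) = 60$)
$X{\left(N \right)} = \frac{-2 + N}{2 N}$ ($X{\left(N \right)} = \frac{N - 2}{N + N} = \frac{-2 + N}{2 N}$)
$M{\left(-6,-4 \right)} X{\left(l{\left(-2,3 \right)} \right)} a = \left(-4\right) \left(-6\right) \frac{-2 + 60}{2 \cdot 60} \cdot 44 = 24 \cdot \frac{1}{2} \cdot \frac{1}{60} \cdot 58 \cdot 44 = 24 \cdot \frac{29}{60} \cdot 44 = \frac{58}{5} \cdot 44 = \frac{2552}{5}$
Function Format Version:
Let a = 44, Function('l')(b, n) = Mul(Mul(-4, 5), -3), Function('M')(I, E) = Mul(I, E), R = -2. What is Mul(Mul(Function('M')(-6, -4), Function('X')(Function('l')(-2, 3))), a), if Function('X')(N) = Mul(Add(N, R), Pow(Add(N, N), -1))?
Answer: Rational(2552, 5) ≈ 510.40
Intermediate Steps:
Function('M')(I, E) = Mul(E, I)
Function('l')(b, n) = 60 (Function('l')(b, n) = Mul(-20, -3) = 60)
Function('X')(N) = Mul(Rational(1, 2), Pow(N, -1), Add(-2, N)) (Function('X')(N) = Mul(Add(N, -2), Pow(Add(N, N), -1)) = Mul(Add(-2, N), Pow(Mul(2, N), -1)) = Mul(Add(-2, N), Mul(Rational(1, 2), Pow(N, -1))) = Mul(Rational(1, 2), Pow(N, -1), Add(-2, N)))
Mul(Mul(Function('M')(-6, -4), Function('X')(Function('l')(-2, 3))), a) = Mul(Mul(Mul(-4, -6), Mul(Rational(1, 2), Pow(60, -1), Add(-2, 60))), 44) = Mul(Mul(24, Mul(Rational(1, 2), Rational(1, 60), 58)), 44) = Mul(Mul(24, Rational(29, 60)), 44) = Mul(Rational(58, 5), 44) = Rational(2552, 5)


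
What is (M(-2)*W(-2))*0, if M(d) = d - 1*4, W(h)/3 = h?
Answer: 0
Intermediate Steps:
W(h) = 3*h
M(d) = -4 + d (M(d) = d - 4 = -4 + d)
(M(-2)*W(-2))*0 = ((-4 - 2)*(3*(-2)))*0 = -6*(-6)*0 = 36*0 = 0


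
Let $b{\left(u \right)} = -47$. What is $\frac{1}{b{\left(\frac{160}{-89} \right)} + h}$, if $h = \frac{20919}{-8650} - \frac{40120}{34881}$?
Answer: $- \frac{301720650}{15257584189} \approx -0.019775$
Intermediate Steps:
$h = - \frac{1076713639}{301720650}$ ($h = 20919 \left(- \frac{1}{8650}\right) - \frac{40120}{34881} = - \frac{20919}{8650} - \frac{40120}{34881} = - \frac{1076713639}{301720650} \approx -3.5686$)
$\frac{1}{b{\left(\frac{160}{-89} \right)} + h} = \frac{1}{-47 - \frac{1076713639}{301720650}} = \frac{1}{- \frac{15257584189}{301720650}} = - \frac{301720650}{15257584189}$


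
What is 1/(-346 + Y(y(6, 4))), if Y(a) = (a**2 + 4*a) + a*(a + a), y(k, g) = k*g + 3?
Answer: 1/1949 ≈ 0.00051308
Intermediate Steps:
y(k, g) = 3 + g*k (y(k, g) = g*k + 3 = 3 + g*k)
Y(a) = 3*a**2 + 4*a (Y(a) = (a**2 + 4*a) + a*(2*a) = (a**2 + 4*a) + 2*a**2 = 3*a**2 + 4*a)
1/(-346 + Y(y(6, 4))) = 1/(-346 + (3 + 4*6)*(4 + 3*(3 + 4*6))) = 1/(-346 + (3 + 24)*(4 + 3*(3 + 24))) = 1/(-346 + 27*(4 + 3*27)) = 1/(-346 + 27*(4 + 81)) = 1/(-346 + 27*85) = 1/(-346 + 2295) = 1/1949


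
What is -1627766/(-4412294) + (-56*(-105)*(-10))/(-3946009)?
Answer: 3341311086547/8705475917323 ≈ 0.38382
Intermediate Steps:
-1627766/(-4412294) + (-56*(-105)*(-10))/(-3946009) = -1627766*(-1/4412294) + (5880*(-10))*(-1/3946009) = 813883/2206147 - 58800*(-1/3946009) = 813883/2206147 + 58800/3946009 = 3341311086547/8705475917323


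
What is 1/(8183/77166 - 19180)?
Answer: -77166/1480035697 ≈ -5.2138e-5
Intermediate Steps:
1/(8183/77166 - 19180) = 1/(-1480035697/77166) = -77166/1480035697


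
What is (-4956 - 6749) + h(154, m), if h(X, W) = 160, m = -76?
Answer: -11545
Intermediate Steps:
(-4956 - 6749) + h(154, m) = (-4956 - 6749) + 160 = -11705 + 160 = -11545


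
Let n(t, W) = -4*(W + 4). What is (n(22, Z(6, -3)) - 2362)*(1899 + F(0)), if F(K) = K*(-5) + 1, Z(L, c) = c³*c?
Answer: -5133800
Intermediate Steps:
Z(L, c) = c⁴
F(K) = 1 - 5*K (F(K) = -5*K + 1 = 1 - 5*K)
n(t, W) = -16 - 4*W (n(t, W) = -4*(4 + W) = -16 - 4*W)
(n(22, Z(6, -3)) - 2362)*(1899 + F(0)) = ((-16 - 4*(-3)⁴) - 2362)*(1899 + (1 - 5*0)) = ((-16 - 4*81) - 2362)*(1899 + (1 + 0)) = ((-16 - 324) - 2362)*(1899 + 1) = (-340 - 2362)*1900 = -2702*1900 = -5133800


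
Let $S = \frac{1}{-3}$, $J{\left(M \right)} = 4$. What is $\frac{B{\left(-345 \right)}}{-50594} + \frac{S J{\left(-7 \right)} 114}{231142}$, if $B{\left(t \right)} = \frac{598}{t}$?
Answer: $- \frac{27336157}{43853993805} \approx -0.00062334$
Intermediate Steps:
$S = - \frac{1}{3} \approx -0.33333$
$\frac{B{\left(-345 \right)}}{-50594} + \frac{S J{\left(-7 \right)} 114}{231142} = \frac{598 \frac{1}{-345}}{-50594} + \frac{\left(- \frac{1}{3}\right) 4 \cdot 114}{231142} = 598 \left(- \frac{1}{345}\right) \left(- \frac{1}{50594}\right) + \left(- \frac{4}{3}\right) 114 \cdot \frac{1}{231142} = \left(- \frac{26}{15}\right) \left(- \frac{1}{50594}\right) - \frac{76}{115571} = \frac{13}{379455} - \frac{76}{115571} = - \frac{27336157}{43853993805}$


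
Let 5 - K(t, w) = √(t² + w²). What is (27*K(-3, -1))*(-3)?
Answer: -405 + 81*√10 ≈ -148.86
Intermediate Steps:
K(t, w) = 5 - √(t² + w²)
(27*K(-3, -1))*(-3) = (27*(5 - √((-3)² + (-1)²)))*(-3) = (27*(5 - √(9 + 1)))*(-3) = (27*(5 - √10))*(-3) = (135 - 27*√10)*(-3) = -405 + 81*√10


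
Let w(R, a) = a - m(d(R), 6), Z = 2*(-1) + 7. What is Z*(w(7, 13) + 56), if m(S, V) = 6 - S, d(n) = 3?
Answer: 330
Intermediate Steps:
Z = 5 (Z = -2 + 7 = 5)
w(R, a) = -3 + a (w(R, a) = a - (6 - 1*3) = a - (6 - 3) = a - 1*3 = a - 3 = -3 + a)
Z*(w(7, 13) + 56) = 5*((-3 + 13) + 56) = 5*(10 + 56) = 5*66 = 330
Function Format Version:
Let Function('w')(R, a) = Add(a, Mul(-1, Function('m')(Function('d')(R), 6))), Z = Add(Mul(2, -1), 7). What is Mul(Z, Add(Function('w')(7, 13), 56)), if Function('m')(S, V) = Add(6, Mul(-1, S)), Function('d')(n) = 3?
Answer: 330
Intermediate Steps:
Z = 5 (Z = Add(-2, 7) = 5)
Function('w')(R, a) = Add(-3, a) (Function('w')(R, a) = Add(a, Mul(-1, Add(6, Mul(-1, 3)))) = Add(a, Mul(-1, Add(6, -3))) = Add(a, Mul(-1, 3)) = Add(a, -3) = Add(-3, a))
Mul(Z, Add(Function('w')(7, 13), 56)) = Mul(5, Add(Add(-3, 13), 56)) = Mul(5, Add(10, 56)) = Mul(5, 66) = 330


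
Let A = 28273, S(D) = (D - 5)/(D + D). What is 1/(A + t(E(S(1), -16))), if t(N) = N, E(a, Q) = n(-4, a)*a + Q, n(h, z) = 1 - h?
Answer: 1/28247 ≈ 3.5402e-5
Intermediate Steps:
S(D) = (-5 + D)/(2*D) (S(D) = (-5 + D)/((2*D)) = (-5 + D)*(1/(2*D)) = (-5 + D)/(2*D))
E(a, Q) = Q + 5*a (E(a, Q) = (1 - 1*(-4))*a + Q = (1 + 4)*a + Q = 5*a + Q = Q + 5*a)
1/(A + t(E(S(1), -16))) = 1/(28273 + (-16 + 5*((½)*(-5 + 1)/1))) = 1/(28273 + (-16 + 5*((½)*1*(-4)))) = 1/(28273 + (-16 + 5*(-2))) = 1/(28273 + (-16 - 10)) = 1/(28273 - 26) = 1/28247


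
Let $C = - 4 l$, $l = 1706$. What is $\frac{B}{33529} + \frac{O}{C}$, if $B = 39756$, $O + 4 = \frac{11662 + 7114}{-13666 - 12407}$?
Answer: $\frac{1769399855471}{1491387958602} \approx 1.1864$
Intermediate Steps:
$O = - \frac{123068}{26073}$ ($O = -4 + \frac{11662 + 7114}{-13666 - 12407} = -4 + \frac{18776}{-26073} = -4 + 18776 \left(- \frac{1}{26073}\right) = -4 - \frac{18776}{26073} = - \frac{123068}{26073} \approx -4.7201$)
$C = -6824$ ($C = \left(-4\right) 1706 = -6824$)
$\frac{B}{33529} + \frac{O}{C} = \frac{39756}{33529} - \frac{123068}{26073 \left(-6824\right)} = 39756 \cdot \frac{1}{33529} - - \frac{30767}{44480538} = \frac{39756}{33529} + \frac{30767}{44480538} = \frac{1769399855471}{1491387958602}$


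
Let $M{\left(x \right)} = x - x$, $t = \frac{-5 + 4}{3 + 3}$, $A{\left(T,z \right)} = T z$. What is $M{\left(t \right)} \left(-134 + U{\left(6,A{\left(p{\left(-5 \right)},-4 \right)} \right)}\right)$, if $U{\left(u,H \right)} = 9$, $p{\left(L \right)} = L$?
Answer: $0$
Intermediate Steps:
$t = - \frac{1}{6} \approx -0.16667$
$M{\left(x \right)} = 0$
$M{\left(t \right)} \left(-134 + U{\left(6,A{\left(p{\left(-5 \right)},-4 \right)} \right)}\right) = 0 \left(-134 + 9\right) = 0 \left(-125\right) = 0$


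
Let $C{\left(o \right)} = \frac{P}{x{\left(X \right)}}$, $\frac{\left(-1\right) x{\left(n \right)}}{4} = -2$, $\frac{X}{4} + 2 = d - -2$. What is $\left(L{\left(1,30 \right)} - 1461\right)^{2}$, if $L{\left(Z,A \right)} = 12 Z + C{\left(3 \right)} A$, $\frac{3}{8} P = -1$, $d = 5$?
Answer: $2128681$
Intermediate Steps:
$X = 20$ ($X = -8 + 4 \left(5 - -2\right) = -8 + 4 \left(5 + 2\right) = -8 + 4 \cdot 7 = -8 + 28 = 20$)
$x{\left(n \right)} = 8$ ($x{\left(n \right)} = \left(-4\right) \left(-2\right) = 8$)
$P = - \frac{8}{3}$ ($P = \frac{8}{3} \left(-1\right) = - \frac{8}{3} \approx -2.6667$)
$C{\left(o \right)} = - \frac{1}{3}$ ($C{\left(o \right)} = - \frac{8}{3 \cdot 8} = \left(- \frac{8}{3}\right) \frac{1}{8} = - \frac{1}{3}$)
$L{\left(Z,A \right)} = 12 Z - \frac{A}{3}$
$\left(L{\left(1,30 \right)} - 1461\right)^{2} = \left(\left(12 \cdot 1 - 10\right) - 1461\right)^{2} = \left(\left(12 - 10\right) - 1461\right)^{2} = \left(2 - 1461\right)^{2} = \left(-1459\right)^{2} = 2128681$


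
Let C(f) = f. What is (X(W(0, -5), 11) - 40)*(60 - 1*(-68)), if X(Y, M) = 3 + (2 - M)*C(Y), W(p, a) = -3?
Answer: -1280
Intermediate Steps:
X(Y, M) = 3 + Y*(2 - M) (X(Y, M) = 3 + (2 - M)*Y = 3 + Y*(2 - M))
(X(W(0, -5), 11) - 40)*(60 - 1*(-68)) = ((3 + 2*(-3) - 1*11*(-3)) - 40)*(60 - 1*(-68)) = ((3 - 6 + 33) - 40)*(60 + 68) = (30 - 40)*128 = -10*128 = -1280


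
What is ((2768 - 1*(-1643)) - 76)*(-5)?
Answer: -21675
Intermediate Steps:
((2768 - 1*(-1643)) - 76)*(-5) = ((2768 + 1643) - 76)*(-5) = (4411 - 76)*(-5) = 4335*(-5) = -21675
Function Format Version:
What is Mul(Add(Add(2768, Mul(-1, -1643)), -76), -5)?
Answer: -21675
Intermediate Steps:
Mul(Add(Add(2768, Mul(-1, -1643)), -76), -5) = Mul(Add(Add(2768, 1643), -76), -5) = Mul(Add(4411, -76), -5) = Mul(4335, -5) = -21675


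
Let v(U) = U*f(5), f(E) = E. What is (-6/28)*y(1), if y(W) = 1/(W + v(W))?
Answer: -1/28 ≈ -0.035714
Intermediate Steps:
v(U) = 5*U (v(U) = U*5 = 5*U)
y(W) = 1/(6*W) (y(W) = 1/(W + 5*W) = 1/(6*W))
(-6/28)*y(1) = (-6/28)*((1/6)/1) = (-6*1/28)*((1/6)*1) = -3/14*1/6 = -1/28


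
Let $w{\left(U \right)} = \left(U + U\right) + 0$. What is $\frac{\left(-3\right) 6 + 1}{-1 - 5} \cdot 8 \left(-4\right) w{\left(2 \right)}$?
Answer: $- \frac{1088}{3} \approx -362.67$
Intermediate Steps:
$w{\left(U \right)} = 2 U$ ($w{\left(U \right)} = 2 U + 0 = 2 U$)
$\frac{\left(-3\right) 6 + 1}{-1 - 5} \cdot 8 \left(-4\right) w{\left(2 \right)} = \frac{\left(-3\right) 6 + 1}{-1 - 5} \cdot 8 \left(-4\right) 2 \cdot 2 = \frac{-18 + 1}{-6} \left(\left(-32\right) 4\right) = \left(-17\right) \left(- \frac{1}{6}\right) \left(-128\right) = \frac{17}{6} \left(-128\right) = - \frac{1088}{3}$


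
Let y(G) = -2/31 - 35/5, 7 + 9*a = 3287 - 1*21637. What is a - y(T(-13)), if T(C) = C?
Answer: -189032/93 ≈ -2032.6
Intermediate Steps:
a = -6119/3 (a = -7/9 + (3287 - 1*21637)/9 = -7/9 + (3287 - 21637)/9 = -7/9 + (1/9)*(-18350) = -7/9 - 18350/9 = -6119/3 ≈ -2039.7)
y(G) = -219/31 (y(G) = -2*1/31 - 35*1/5 = -2/31 - 7 = -219/31)
a - y(T(-13)) = -6119/3 - 1*(-219/31) = -6119/3 + 219/31 = -189032/93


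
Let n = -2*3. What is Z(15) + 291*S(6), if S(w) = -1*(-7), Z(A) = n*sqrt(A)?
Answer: 2037 - 6*sqrt(15) ≈ 2013.8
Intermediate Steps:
n = -6
Z(A) = -6*sqrt(A)
S(w) = 7
Z(15) + 291*S(6) = -6*sqrt(15) + 291*7 = -6*sqrt(15) + 2037 = 2037 - 6*sqrt(15)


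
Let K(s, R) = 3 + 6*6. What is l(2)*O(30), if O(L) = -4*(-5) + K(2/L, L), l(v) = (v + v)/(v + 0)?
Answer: 118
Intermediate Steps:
K(s, R) = 39 (K(s, R) = 3 + 36 = 39)
l(v) = 2 (l(v) = (2*v)/v = 2)
O(L) = 59 (O(L) = -4*(-5) + 39 = 20 + 39 = 59)
l(2)*O(30) = 2*59 = 118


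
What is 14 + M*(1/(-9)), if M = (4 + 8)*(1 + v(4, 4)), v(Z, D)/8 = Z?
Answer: -30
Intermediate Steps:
v(Z, D) = 8*Z
M = 396 (M = (4 + 8)*(1 + 8*4) = 12*(1 + 32) = 12*33 = 396)
14 + M*(1/(-9)) = 14 + 396*(1/(-9)) = 14 + 396*(1*(-1/9)) = 14 + 396*(-1/9) = 14 - 44 = -30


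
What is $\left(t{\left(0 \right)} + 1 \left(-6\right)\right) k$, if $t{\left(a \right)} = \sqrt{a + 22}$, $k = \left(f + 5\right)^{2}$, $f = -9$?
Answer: $-96 + 16 \sqrt{22} \approx -20.953$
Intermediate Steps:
$k = 16$ ($k = \left(-9 + 5\right)^{2} = \left(-4\right)^{2} = 16$)
$t{\left(a \right)} = \sqrt{22 + a}$
$\left(t{\left(0 \right)} + 1 \left(-6\right)\right) k = \left(\sqrt{22 + 0} + 1 \left(-6\right)\right) 16 = \left(\sqrt{22} - 6\right) 16 = \left(-6 + \sqrt{22}\right) 16 = -96 + 16 \sqrt{22}$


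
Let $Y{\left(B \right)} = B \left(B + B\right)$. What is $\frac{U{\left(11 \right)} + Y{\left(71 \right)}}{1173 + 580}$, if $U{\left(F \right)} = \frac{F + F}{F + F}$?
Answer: $\frac{10083}{1753} \approx 5.7519$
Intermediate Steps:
$Y{\left(B \right)} = 2 B^{2}$ ($Y{\left(B \right)} = B 2 B = 2 B^{2}$)
$U{\left(F \right)} = 1$ ($U{\left(F \right)} = \frac{2 F}{2 F} = 2 F \frac{1}{2 F} = 1$)
$\frac{U{\left(11 \right)} + Y{\left(71 \right)}}{1173 + 580} = \frac{1 + 2 \cdot 71^{2}}{1173 + 580} = \frac{1 + 2 \cdot 5041}{1753} = \left(1 + 10082\right) \frac{1}{1753} = 10083 \cdot \frac{1}{1753} = \frac{10083}{1753}$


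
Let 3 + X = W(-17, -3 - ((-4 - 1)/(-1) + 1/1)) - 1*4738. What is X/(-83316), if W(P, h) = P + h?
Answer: 1589/27772 ≈ 0.057216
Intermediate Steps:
X = -4767 (X = -3 + ((-17 + (-3 - ((-4 - 1)/(-1) + 1/1))) - 1*4738) = -3 + ((-17 + (-3 - (-5*(-1) + 1*1))) - 4738) = -3 + ((-17 + (-3 - (5 + 1))) - 4738) = -3 + ((-17 + (-3 - 1*6)) - 4738) = -3 + ((-17 + (-3 - 6)) - 4738) = -3 + ((-17 - 9) - 4738) = -3 + (-26 - 4738) = -3 - 4764 = -4767)
X/(-83316) = -4767/(-83316) = -4767*(-1/83316) = 1589/27772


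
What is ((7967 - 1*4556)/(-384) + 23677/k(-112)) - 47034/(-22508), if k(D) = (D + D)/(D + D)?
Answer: 17048608501/720256 ≈ 23670.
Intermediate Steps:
k(D) = 1 (k(D) = (2*D)/((2*D)) = (2*D)*(1/(2*D)) = 1)
((7967 - 1*4556)/(-384) + 23677/k(-112)) - 47034/(-22508) = ((7967 - 1*4556)/(-384) + 23677/1) - 47034/(-22508) = ((7967 - 4556)*(-1/384) + 23677*1) - 47034*(-1/22508) = (3411*(-1/384) + 23677) + 23517/11254 = (-1137/128 + 23677) + 23517/11254 = 3029519/128 + 23517/11254 = 17048608501/720256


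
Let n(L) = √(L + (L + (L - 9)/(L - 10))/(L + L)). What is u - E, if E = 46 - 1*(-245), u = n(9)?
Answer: -291 + √38/2 ≈ -287.92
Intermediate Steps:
n(L) = √(L + (L + (-9 + L)/(-10 + L))/(2*L)) (n(L) = √(L + (L + (-9 + L)/(-10 + L))/((2*L))) = √(L + (L + (-9 + L)/(-10 + L))*(1/(2*L))) = √(L + (L + (-9 + L)/(-10 + L))/(2*L)))
u = √38/2 (u = √(2 - 18/(-10 + 9)² + 2/(-10 + 9) + 4*9 + 180/(9*(-10 + 9)²))/2 = √(2 - 18/(-1)² + 2/(-1) + 36 + 180*(⅑)/(-1)²)/2 = √(2 - 18*1 + 2*(-1) + 36 + 180*(⅑)*1)/2 = √(2 - 18 - 2 + 36 + 20)/2 = √38/2 ≈ 3.0822)
E = 291 (E = 46 + 245 = 291)
u - E = √38/2 - 1*291 = √38/2 - 291 = -291 + √38/2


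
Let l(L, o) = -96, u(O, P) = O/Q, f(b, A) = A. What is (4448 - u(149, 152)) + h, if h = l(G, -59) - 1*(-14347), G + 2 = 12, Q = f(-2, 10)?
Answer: 186841/10 ≈ 18684.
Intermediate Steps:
Q = 10
G = 10 (G = -2 + 12 = 10)
u(O, P) = O/10
h = 14251 (h = -96 - 1*(-14347) = -96 + 14347 = 14251)
(4448 - u(149, 152)) + h = (4448 - 149/10) + 14251 = 44331/10 + 14251 = 186841/10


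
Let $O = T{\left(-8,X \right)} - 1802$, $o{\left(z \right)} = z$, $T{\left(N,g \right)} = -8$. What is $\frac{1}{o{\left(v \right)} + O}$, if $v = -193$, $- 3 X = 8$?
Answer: $- \frac{1}{2003} \approx -0.00049925$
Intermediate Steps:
$X = - \frac{8}{3}$ ($X = \left(- \frac{1}{3}\right) 8 = - \frac{8}{3} \approx -2.6667$)
$O = -1810$ ($O = -8 - 1802 = -1810$)
$\frac{1}{o{\left(v \right)} + O} = \frac{1}{-193 - 1810} = \frac{1}{-2003} = - \frac{1}{2003}$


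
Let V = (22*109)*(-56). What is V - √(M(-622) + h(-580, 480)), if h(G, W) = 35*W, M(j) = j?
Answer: -134288 - √16178 ≈ -1.3442e+5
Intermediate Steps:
V = -134288 (V = 2398*(-56) = -134288)
V - √(M(-622) + h(-580, 480)) = -134288 - √(-622 + 35*480) = -134288 - √(-622 + 16800) = -134288 - √16178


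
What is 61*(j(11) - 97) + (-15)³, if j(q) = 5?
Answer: -8987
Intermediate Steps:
61*(j(11) - 97) + (-15)³ = 61*(5 - 97) + (-15)³ = 61*(-92) - 3375 = -5612 - 3375 = -8987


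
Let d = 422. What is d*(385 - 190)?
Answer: 82290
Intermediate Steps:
d*(385 - 190) = 422*(385 - 190) = 422*195 = 82290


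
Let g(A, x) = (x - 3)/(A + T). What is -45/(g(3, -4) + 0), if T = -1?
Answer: 90/7 ≈ 12.857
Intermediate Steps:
g(A, x) = (-3 + x)/(-1 + A) (g(A, x) = (x - 3)/(A - 1) = (-3 + x)/(-1 + A))
-45/(g(3, -4) + 0) = -45/((-3 - 4)/(-1 + 3) + 0) = -45/(-7/2 + 0) = -45/(-7/2) = -45*(-2/7) = 90/7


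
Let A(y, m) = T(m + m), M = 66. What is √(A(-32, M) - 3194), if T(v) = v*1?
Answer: I*√3062 ≈ 55.335*I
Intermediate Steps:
T(v) = v
A(y, m) = 2*m (A(y, m) = m + m = 2*m)
√(A(-32, M) - 3194) = √(2*66 - 3194) = √(132 - 3194) = √(-3062) = I*√3062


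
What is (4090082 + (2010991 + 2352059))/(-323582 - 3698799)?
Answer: -8453132/4022381 ≈ -2.1015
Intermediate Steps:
(4090082 + (2010991 + 2352059))/(-323582 - 3698799) = (4090082 + 4363050)/(-4022381) = 8453132*(-1/4022381) = -8453132/4022381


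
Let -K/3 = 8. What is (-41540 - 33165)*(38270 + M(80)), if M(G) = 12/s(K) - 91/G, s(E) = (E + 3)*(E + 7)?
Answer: -5443303491431/1904 ≈ -2.8589e+9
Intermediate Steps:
K = -24 (K = -3*8 = -24)
s(E) = (3 + E)*(7 + E)
M(G) = 4/119 - 91/G (M(G) = 12/(21 + (-24)² + 10*(-24)) - 91/G = 12/(21 + 576 - 240) - 91/G = 12/357 - 91/G = 12*(1/357) - 91/G = 4/119 - 91/G)
(-41540 - 33165)*(38270 + M(80)) = (-41540 - 33165)*(38270 + (4/119 - 91/80)) = -74705*(38270 + (4/119 - 91*1/80)) = -74705*(38270 + (4/119 - 91/80)) = -74705*(38270 - 10509/9520) = -74705*364319891/9520 = -5443303491431/1904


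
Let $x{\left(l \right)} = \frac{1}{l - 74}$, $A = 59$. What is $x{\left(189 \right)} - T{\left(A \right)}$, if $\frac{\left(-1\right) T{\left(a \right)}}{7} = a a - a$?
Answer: $\frac{2754711}{115} \approx 23954.0$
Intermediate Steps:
$x{\left(l \right)} = \frac{1}{-74 + l}$
$T{\left(a \right)} = - 7 a^{2} + 7 a$ ($T{\left(a \right)} = - 7 \left(a a - a\right) = - 7 \left(a^{2} - a\right) = - 7 a^{2} + 7 a$)
$x{\left(189 \right)} - T{\left(A \right)} = \frac{1}{-74 + 189} - 7 \cdot 59 \left(1 - 59\right) = \frac{1}{115} - 7 \cdot 59 \left(1 - 59\right) = \frac{1}{115} - 7 \cdot 59 \left(-58\right) = \frac{1}{115} - -23954 = \frac{1}{115} + 23954 = \frac{2754711}{115}$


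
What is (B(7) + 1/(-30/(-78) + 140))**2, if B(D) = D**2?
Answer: 7999155844/3330625 ≈ 2401.7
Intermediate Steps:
(B(7) + 1/(-30/(-78) + 140))**2 = (7**2 + 1/(-30/(-78) + 140))**2 = (49 + 1/(-30*(-1/78) + 140))**2 = (49 + 1/(5/13 + 140))**2 = (49 + 1/(1825/13))**2 = (49 + 13/1825)**2 = (89438/1825)**2 = 7999155844/3330625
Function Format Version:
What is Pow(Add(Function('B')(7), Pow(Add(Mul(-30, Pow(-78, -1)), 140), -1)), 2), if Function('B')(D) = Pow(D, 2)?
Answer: Rational(7999155844, 3330625) ≈ 2401.7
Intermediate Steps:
Pow(Add(Function('B')(7), Pow(Add(Mul(-30, Pow(-78, -1)), 140), -1)), 2) = Pow(Add(Pow(7, 2), Pow(Add(Mul(-30, Pow(-78, -1)), 140), -1)), 2) = Pow(Add(49, Pow(Add(Mul(-30, Rational(-1, 78)), 140), -1)), 2) = Pow(Add(49, Pow(Add(Rational(5, 13), 140), -1)), 2) = Pow(Add(49, Pow(Rational(1825, 13), -1)), 2) = Pow(Add(49, Rational(13, 1825)), 2) = Pow(Rational(89438, 1825), 2) = Rational(7999155844, 3330625)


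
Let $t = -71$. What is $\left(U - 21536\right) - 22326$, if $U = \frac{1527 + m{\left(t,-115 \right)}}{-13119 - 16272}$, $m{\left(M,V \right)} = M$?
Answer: $- \frac{1289149498}{29391} \approx -43862.0$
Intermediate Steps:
$U = - \frac{1456}{29391}$ ($U = \frac{1527 - 71}{-13119 - 16272} = \frac{1456}{-29391} = 1456 \left(- \frac{1}{29391}\right) = - \frac{1456}{29391} \approx -0.049539$)
$\left(U - 21536\right) - 22326 = \left(- \frac{1456}{29391} - 21536\right) - 22326 = - \frac{632966032}{29391} - 22326 = - \frac{1289149498}{29391}$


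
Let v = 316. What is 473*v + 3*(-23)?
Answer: 149399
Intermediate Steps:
473*v + 3*(-23) = 473*316 + 3*(-23) = 149468 - 69 = 149399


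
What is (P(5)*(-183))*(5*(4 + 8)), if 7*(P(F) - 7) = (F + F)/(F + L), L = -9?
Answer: -510570/7 ≈ -72939.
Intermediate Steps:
P(F) = 7 + 2*F/(7*(-9 + F)) (P(F) = 7 + ((F + F)/(F - 9))/7 = 7 + ((2*F)/(-9 + F))/7 = 7 + (2*F/(-9 + F))/7 = 7 + 2*F/(7*(-9 + F)))
(P(5)*(-183))*(5*(4 + 8)) = ((3*(-147 + 17*5)/(7*(-9 + 5)))*(-183))*(5*(4 + 8)) = (((3/7)*(-147 + 85)/(-4))*(-183))*(5*12) = (((3/7)*(-1/4)*(-62))*(-183))*60 = ((93/14)*(-183))*60 = -17019/14*60 = -510570/7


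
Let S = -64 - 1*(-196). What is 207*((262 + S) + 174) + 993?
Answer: 118569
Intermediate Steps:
S = 132 (S = -64 + 196 = 132)
207*((262 + S) + 174) + 993 = 207*((262 + 132) + 174) + 993 = 207*(394 + 174) + 993 = 207*568 + 993 = 117576 + 993 = 118569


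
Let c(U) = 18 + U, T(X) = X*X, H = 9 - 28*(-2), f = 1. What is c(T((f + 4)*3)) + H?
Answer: 308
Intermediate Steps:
H = 65 (H = 9 + 56 = 65)
T(X) = X²
c(T((f + 4)*3)) + H = (18 + ((1 + 4)*3)²) + 65 = (18 + (5*3)²) + 65 = (18 + 15²) + 65 = (18 + 225) + 65 = 243 + 65 = 308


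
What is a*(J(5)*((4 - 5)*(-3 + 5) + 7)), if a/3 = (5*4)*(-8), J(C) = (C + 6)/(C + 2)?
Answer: -26400/7 ≈ -3771.4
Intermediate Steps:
J(C) = (6 + C)/(2 + C)
a = -480 (a = 3*((5*4)*(-8)) = 3*(20*(-8)) = 3*(-160) = -480)
a*(J(5)*((4 - 5)*(-3 + 5) + 7)) = -480*(6 + 5)/(2 + 5)*((4 - 5)*(-3 + 5) + 7) = -480*11/7*(-1*2 + 7) = -480*(⅐)*11*(-2 + 7) = -5280*5/7 = -480*55/7 = -26400/7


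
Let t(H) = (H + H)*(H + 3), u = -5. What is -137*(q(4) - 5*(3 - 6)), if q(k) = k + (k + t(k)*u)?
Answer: 35209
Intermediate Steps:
t(H) = 2*H*(3 + H) (t(H) = (2*H)*(3 + H) = 2*H*(3 + H))
q(k) = 2*k - 10*k*(3 + k) (q(k) = k + (k + (2*k*(3 + k))*(-5)) = k + (k - 10*k*(3 + k)) = 2*k - 10*k*(3 + k))
-137*(q(4) - 5*(3 - 6)) = -137*(2*4*(-14 - 5*4) - 5*(3 - 6)) = -137*(2*4*(-14 - 20) - 5*(-3)) = -137*(2*4*(-34) + 15) = -137*(-272 + 15) = -137*(-257) = 35209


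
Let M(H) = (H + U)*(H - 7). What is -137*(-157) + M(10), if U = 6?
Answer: 21557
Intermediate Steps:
M(H) = (-7 + H)*(6 + H) (M(H) = (H + 6)*(H - 7) = (6 + H)*(-7 + H) = (-7 + H)*(6 + H))
-137*(-157) + M(10) = -137*(-157) + (-42 + 10² - 1*10) = 21509 + (-42 + 100 - 10) = 21509 + 48 = 21557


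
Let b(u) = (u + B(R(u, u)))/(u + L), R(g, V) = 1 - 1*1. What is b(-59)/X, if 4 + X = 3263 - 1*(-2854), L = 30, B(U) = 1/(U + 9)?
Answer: 530/1595493 ≈ 0.00033219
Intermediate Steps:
R(g, V) = 0 (R(g, V) = 1 - 1 = 0)
B(U) = 1/(9 + U)
X = 6113 (X = -4 + (3263 - 1*(-2854)) = -4 + (3263 + 2854) = -4 + 6117 = 6113)
b(u) = (⅑ + u)/(30 + u) (b(u) = (u + 1/(9 + 0))/(u + 30) = (u + 1/9)/(30 + u) = (u + ⅑)/(30 + u) = (⅑ + u)/(30 + u))
b(-59)/X = ((⅑ - 59)/(30 - 59))/6113 = (-530/9/(-29))*(1/6113) = -1/29*(-530/9)*(1/6113) = (530/261)*(1/6113) = 530/1595493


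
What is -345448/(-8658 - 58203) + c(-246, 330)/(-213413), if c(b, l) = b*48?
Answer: 74512588712/14269006593 ≈ 5.2220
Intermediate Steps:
c(b, l) = 48*b
-345448/(-8658 - 58203) + c(-246, 330)/(-213413) = -345448/(-8658 - 58203) + (48*(-246))/(-213413) = -345448/(-66861) - 11808*(-1/213413) = -345448*(-1/66861) + 11808/213413 = 345448/66861 + 11808/213413 = 74512588712/14269006593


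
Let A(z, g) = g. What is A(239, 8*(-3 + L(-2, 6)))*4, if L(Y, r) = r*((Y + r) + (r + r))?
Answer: 2976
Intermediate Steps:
L(Y, r) = r*(Y + 3*r) (L(Y, r) = r*((Y + r) + 2*r) = r*(Y + 3*r))
A(239, 8*(-3 + L(-2, 6)))*4 = (8*(-3 + 6*(-2 + 3*6)))*4 = (8*(-3 + 6*(-2 + 18)))*4 = (8*(-3 + 6*16))*4 = (8*(-3 + 96))*4 = (8*93)*4 = 744*4 = 2976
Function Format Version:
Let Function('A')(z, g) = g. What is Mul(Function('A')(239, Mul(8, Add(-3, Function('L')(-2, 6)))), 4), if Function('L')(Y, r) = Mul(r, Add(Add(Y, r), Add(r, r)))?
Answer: 2976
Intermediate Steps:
Function('L')(Y, r) = Mul(r, Add(Y, Mul(3, r))) (Function('L')(Y, r) = Mul(r, Add(Add(Y, r), Mul(2, r))) = Mul(r, Add(Y, Mul(3, r))))
Mul(Function('A')(239, Mul(8, Add(-3, Function('L')(-2, 6)))), 4) = Mul(Mul(8, Add(-3, Mul(6, Add(-2, Mul(3, 6))))), 4) = Mul(Mul(8, Add(-3, Mul(6, Add(-2, 18)))), 4) = Mul(Mul(8, Add(-3, Mul(6, 16))), 4) = Mul(Mul(8, Add(-3, 96)), 4) = Mul(Mul(8, 93), 4) = Mul(744, 4) = 2976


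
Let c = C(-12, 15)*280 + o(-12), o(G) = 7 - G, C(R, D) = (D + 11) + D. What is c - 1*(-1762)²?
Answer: -3093145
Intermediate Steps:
C(R, D) = 11 + 2*D (C(R, D) = (11 + D) + D = 11 + 2*D)
c = 11499 (c = (11 + 2*15)*280 + (7 - 1*(-12)) = (11 + 30)*280 + (7 + 12) = 41*280 + 19 = 11480 + 19 = 11499)
c - 1*(-1762)² = 11499 - 1*(-1762)² = 11499 - 1*3104644 = 11499 - 3104644 = -3093145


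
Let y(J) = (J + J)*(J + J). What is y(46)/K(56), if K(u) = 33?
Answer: 8464/33 ≈ 256.48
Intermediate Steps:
y(J) = 4*J**2 (y(J) = (2*J)*(2*J) = 4*J**2)
y(46)/K(56) = (4*46**2)/33 = (4*2116)*(1/33) = 8464*(1/33) = 8464/33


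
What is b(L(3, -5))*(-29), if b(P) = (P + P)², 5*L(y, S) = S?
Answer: -116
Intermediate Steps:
L(y, S) = S/5
b(P) = 4*P² (b(P) = (2*P)² = 4*P²)
b(L(3, -5))*(-29) = (4*((⅕)*(-5))²)*(-29) = (4*(-1)²)*(-29) = (4*1)*(-29) = 4*(-29) = -116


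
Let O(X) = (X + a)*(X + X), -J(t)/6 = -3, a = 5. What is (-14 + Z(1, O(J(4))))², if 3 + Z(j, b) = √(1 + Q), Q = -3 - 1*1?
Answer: (17 - I*√3)² ≈ 286.0 - 58.89*I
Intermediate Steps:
Q = -4 (Q = -3 - 1 = -4)
J(t) = 18 (J(t) = -6*(-3) = 18)
O(X) = 2*X*(5 + X) (O(X) = (X + 5)*(X + X) = (5 + X)*(2*X) = 2*X*(5 + X))
Z(j, b) = -3 + I*√3 (Z(j, b) = -3 + √(1 - 4) = -3 + √(-3) = -3 + I*√3)
(-14 + Z(1, O(J(4))))² = (-14 + (-3 + I*√3))² = (-17 + I*√3)²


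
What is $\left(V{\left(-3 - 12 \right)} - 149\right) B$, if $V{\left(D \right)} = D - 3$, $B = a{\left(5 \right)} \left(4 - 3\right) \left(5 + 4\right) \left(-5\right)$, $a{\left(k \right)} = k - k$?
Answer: $0$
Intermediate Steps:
$a{\left(k \right)} = 0$
$B = 0$ ($B = 0 \left(4 - 3\right) \left(5 + 4\right) \left(-5\right) = 0 \cdot 1 \cdot 9 \left(-5\right) = 0 \cdot 9 \left(-5\right) = 0 \left(-5\right) = 0$)
$V{\left(D \right)} = -3 + D$ ($V{\left(D \right)} = D - 3 = -3 + D$)
$\left(V{\left(-3 - 12 \right)} - 149\right) B = \left(\left(-3 - 15\right) - 149\right) 0 = \left(-18 - 149\right) 0 = \left(-167\right) 0 = 0$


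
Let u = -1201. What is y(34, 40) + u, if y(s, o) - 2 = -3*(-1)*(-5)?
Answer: -1214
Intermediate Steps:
y(s, o) = -13 (y(s, o) = 2 - 3*(-1)*(-5) = 2 + 3*(-5) = 2 - 15 = -13)
y(34, 40) + u = -13 - 1201 = -1214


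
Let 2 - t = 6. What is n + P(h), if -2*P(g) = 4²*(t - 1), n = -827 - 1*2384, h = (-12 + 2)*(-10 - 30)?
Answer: -3171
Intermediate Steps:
t = -4 (t = 2 - 1*6 = 2 - 6 = -4)
h = 400 (h = -10*(-40) = 400)
n = -3211 (n = -827 - 2384 = -3211)
P(g) = 40 (P(g) = -4²*(-4 - 1)/2 = -8*(-5) = -½*(-80) = 40)
n + P(h) = -3211 + 40 = -3171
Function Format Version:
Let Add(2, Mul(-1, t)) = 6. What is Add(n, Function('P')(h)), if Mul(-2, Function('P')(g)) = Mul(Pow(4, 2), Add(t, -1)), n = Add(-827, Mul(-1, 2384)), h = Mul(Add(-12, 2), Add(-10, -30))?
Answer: -3171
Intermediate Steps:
t = -4 (t = Add(2, Mul(-1, 6)) = Add(2, -6) = -4)
h = 400 (h = Mul(-10, -40) = 400)
n = -3211 (n = Add(-827, -2384) = -3211)
Function('P')(g) = 40 (Function('P')(g) = Mul(Rational(-1, 2), Mul(Pow(4, 2), Add(-4, -1))) = Mul(Rational(-1, 2), Mul(16, -5)) = Mul(Rational(-1, 2), -80) = 40)
Add(n, Function('P')(h)) = Add(-3211, 40) = -3171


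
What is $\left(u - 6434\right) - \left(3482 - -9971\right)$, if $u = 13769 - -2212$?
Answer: $-3906$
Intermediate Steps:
$u = 15981$ ($u = 13769 + 2212 = 15981$)
$\left(u - 6434\right) - \left(3482 - -9971\right) = \left(15981 - 6434\right) - \left(3482 - -9971\right) = 9547 - 13453 = -3906$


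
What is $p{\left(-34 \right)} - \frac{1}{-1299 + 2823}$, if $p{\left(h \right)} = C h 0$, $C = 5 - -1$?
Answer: $- \frac{1}{1524} \approx -0.00065617$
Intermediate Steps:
$C = 6$ ($C = 5 + 1 = 6$)
$p{\left(h \right)} = 0$ ($p{\left(h \right)} = 6 h 0 = 0$)
$p{\left(-34 \right)} - \frac{1}{-1299 + 2823} = 0 - \frac{1}{-1299 + 2823} = 0 - \frac{1}{1524} = - \frac{1}{1524}$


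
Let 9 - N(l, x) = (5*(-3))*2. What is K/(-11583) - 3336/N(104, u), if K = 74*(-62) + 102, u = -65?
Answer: -986306/11583 ≈ -85.151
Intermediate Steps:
N(l, x) = 39 (N(l, x) = 9 - 5*(-3)*2 = 9 - (-15)*2 = 9 - 1*(-30) = 9 + 30 = 39)
K = -4486 (K = -4588 + 102 = -4486)
K/(-11583) - 3336/N(104, u) = -4486/(-11583) - 3336/39 = -4486*(-1/11583) - 3336*1/39 = 4486/11583 - 1112/13 = -986306/11583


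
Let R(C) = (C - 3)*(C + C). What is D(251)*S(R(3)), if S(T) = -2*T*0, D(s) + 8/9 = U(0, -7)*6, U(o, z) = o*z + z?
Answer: 0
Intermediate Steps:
R(C) = 2*C*(-3 + C) (R(C) = (-3 + C)*(2*C) = 2*C*(-3 + C))
U(o, z) = z + o*z
D(s) = -386/9 (D(s) = -8/9 - 7*(1 + 0)*6 = -8/9 - 7*1*6 = -8/9 - 7*6 = -8/9 - 42 = -386/9)
S(T) = 0
D(251)*S(R(3)) = -386/9*0 = 0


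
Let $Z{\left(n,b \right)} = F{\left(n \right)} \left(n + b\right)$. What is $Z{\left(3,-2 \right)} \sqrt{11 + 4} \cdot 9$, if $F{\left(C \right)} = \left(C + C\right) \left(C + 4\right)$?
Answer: $378 \sqrt{15} \approx 1464.0$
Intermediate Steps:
$F{\left(C \right)} = 2 C \left(4 + C\right)$
$Z{\left(n,b \right)} = 2 n \left(4 + n\right) \left(b + n\right)$ ($Z{\left(n,b \right)} = 2 n \left(4 + n\right) \left(n + b\right) = 2 n \left(4 + n\right) \left(b + n\right)$)
$Z{\left(3,-2 \right)} \sqrt{11 + 4} \cdot 9 = 2 \cdot 3 \left(4 + 3\right) \left(-2 + 3\right) \sqrt{11 + 4} \cdot 9 = 2 \cdot 3 \cdot 7 \cdot 1 \sqrt{15} \cdot 9 = 42 \sqrt{15} \cdot 9 = 378 \sqrt{15}$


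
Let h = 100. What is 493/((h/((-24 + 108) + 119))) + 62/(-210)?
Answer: 2101039/2100 ≈ 1000.5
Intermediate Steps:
493/((h/((-24 + 108) + 119))) + 62/(-210) = 493/((100/((-24 + 108) + 119))) + 62/(-210) = 493/((100/(84 + 119))) + 62*(-1/210) = 493/((100/203)) - 31/105 = 493/((100*(1/203))) - 31/105 = 493/(100/203) - 31/105 = 493*(203/100) - 31/105 = 100079/100 - 31/105 = 2101039/2100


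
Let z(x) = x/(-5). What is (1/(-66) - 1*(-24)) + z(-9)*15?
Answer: 3365/66 ≈ 50.985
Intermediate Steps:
z(x) = -x/5 (z(x) = x*(-1/5) = -x/5)
(1/(-66) - 1*(-24)) + z(-9)*15 = (1/(-66) - 1*(-24)) - 1/5*(-9)*15 = (-1/66 + 24) + (9/5)*15 = 1583/66 + 27 = 3365/66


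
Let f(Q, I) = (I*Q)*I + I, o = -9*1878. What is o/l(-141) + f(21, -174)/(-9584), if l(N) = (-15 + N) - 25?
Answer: 23470593/867352 ≈ 27.060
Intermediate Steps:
o = -16902
f(Q, I) = I + Q*I² (f(Q, I) = Q*I² + I = I + Q*I²)
l(N) = -40 + N
o/l(-141) + f(21, -174)/(-9584) = -16902/(-40 - 141) - 174*(1 - 174*21)/(-9584) = -16902/(-181) - 174*(1 - 3654)*(-1/9584) = -16902*(-1/181) - 174*(-3653)*(-1/9584) = 16902/181 + 635622*(-1/9584) = 16902/181 - 317811/4792 = 23470593/867352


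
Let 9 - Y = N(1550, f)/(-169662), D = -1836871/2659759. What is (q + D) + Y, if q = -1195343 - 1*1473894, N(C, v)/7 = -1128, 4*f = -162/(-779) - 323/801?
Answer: -200752707316206515/75210005243 ≈ -2.6692e+6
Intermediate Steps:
f = -121855/2495916 (f = (-162/(-779) - 323/801)/4 = (-162*(-1/779) - 323*1/801)/4 = (162/779 - 323/801)/4 = (¼)*(-121855/623979) = -121855/2495916 ≈ -0.048822)
N(C, v) = -7896 (N(C, v) = 7*(-1128) = -7896)
q = -2669237 (q = -1195343 - 1473894 = -2669237)
D = -1836871/2659759 (D = -1836871*1/2659759 = -1836871/2659759 ≈ -0.69062)
Y = 253177/28277 (Y = 9 - (-7896)/(-169662) = 9 - (-7896)*(-1)/169662 = 9 - 1*1316/28277 = 9 - 1316/28277 = 253177/28277 ≈ 8.9535)
(q + D) + Y = (-2669237 - 1836871/2659759) + 253177/28277 = -7099528970754/2659759 + 253177/28277 = -200752707316206515/75210005243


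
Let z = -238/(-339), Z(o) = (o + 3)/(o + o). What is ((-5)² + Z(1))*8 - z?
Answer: 72986/339 ≈ 215.30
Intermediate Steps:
Z(o) = (3 + o)/(2*o) (Z(o) = (3 + o)/((2*o)) = (3 + o)*(1/(2*o)) = (3 + o)/(2*o))
z = 238/339 (z = -238*(-1/339) = 238/339 ≈ 0.70206)
((-5)² + Z(1))*8 - z = ((-5)² + (½)*(3 + 1)/1)*8 - 1*238/339 = (25 + (½)*1*4)*8 - 238/339 = (25 + 2)*8 - 238/339 = 27*8 - 238/339 = 216 - 238/339 = 72986/339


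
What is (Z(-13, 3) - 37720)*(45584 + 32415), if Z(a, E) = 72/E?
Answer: -2940250304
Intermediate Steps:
(Z(-13, 3) - 37720)*(45584 + 32415) = (72/3 - 37720)*(45584 + 32415) = (72*(⅓) - 37720)*77999 = (24 - 37720)*77999 = -37696*77999 = -2940250304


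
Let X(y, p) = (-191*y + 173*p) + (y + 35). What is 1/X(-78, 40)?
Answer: 1/21775 ≈ 4.5924e-5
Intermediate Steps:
X(y, p) = 35 - 190*y + 173*p (X(y, p) = (-191*y + 173*p) + (35 + y) = 35 - 190*y + 173*p)
1/X(-78, 40) = 1/(35 - 190*(-78) + 173*40) = 1/(35 + 14820 + 6920) = 1/21775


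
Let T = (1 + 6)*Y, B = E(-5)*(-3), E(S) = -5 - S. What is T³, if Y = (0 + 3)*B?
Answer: 0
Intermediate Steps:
B = 0 (B = (-5 - 1*(-5))*(-3) = (-5 + 5)*(-3) = 0*(-3) = 0)
Y = 0 (Y = (0 + 3)*0 = 3*0 = 0)
T = 0 (T = (1 + 6)*0 = 7*0 = 0)
T³ = 0³ = 0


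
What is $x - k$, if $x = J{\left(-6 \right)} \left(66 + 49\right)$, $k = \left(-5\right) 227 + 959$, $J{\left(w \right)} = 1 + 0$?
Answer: $291$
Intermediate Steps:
$J{\left(w \right)} = 1$
$k = -176$ ($k = -1135 + 959 = -176$)
$x = 115$ ($x = 1 \left(66 + 49\right) = 1 \cdot 115 = 115$)
$x - k = 115 - -176 = 115 + 176 = 291$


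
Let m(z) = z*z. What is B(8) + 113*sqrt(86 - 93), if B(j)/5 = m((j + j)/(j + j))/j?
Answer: 5/8 + 113*I*sqrt(7) ≈ 0.625 + 298.97*I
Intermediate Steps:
m(z) = z**2
B(j) = 5/j (B(j) = 5*(((j + j)/(j + j))**2/j) = 5*(((2*j)/((2*j)))**2/j) = 5*(((2*j)*(1/(2*j)))**2/j) = 5*(1**2/j) = 5*(1/j) = 5/j)
B(8) + 113*sqrt(86 - 93) = 5/8 + 113*sqrt(86 - 93) = 5*(1/8) + 113*sqrt(-7) = 5/8 + 113*(I*sqrt(7)) = 5/8 + 113*I*sqrt(7)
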